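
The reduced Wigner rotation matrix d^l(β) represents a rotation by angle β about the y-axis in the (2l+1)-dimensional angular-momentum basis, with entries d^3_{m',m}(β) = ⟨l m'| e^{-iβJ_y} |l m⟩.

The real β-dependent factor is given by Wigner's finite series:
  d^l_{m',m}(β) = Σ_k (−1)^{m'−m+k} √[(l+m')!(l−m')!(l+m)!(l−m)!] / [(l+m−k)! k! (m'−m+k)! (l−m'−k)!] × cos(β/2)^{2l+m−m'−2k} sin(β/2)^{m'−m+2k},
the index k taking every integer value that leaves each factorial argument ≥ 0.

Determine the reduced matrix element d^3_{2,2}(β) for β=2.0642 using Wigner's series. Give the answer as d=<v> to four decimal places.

d=-0.2370

d^3_{2,2}(β=2.0642) via Wigner's sum:
c=cos(2.0642/2)=0.513017, s=sin(2.0642/2)=0.858378; N=√[120·1·120·1]=120.000000
k: max(0,(2)−(2))=0 … min(3+(2),3−(2))=1
  k=0: (−1)^0·120.0000/(120)·0.5130^6·0.8584^0 = +0.018230
  k=1: (−1)^1·120.0000/(24)·0.5130^4·0.8584^2 = -0.255185
d^3_{2,2}(2.0642) = +0.018230 -0.255185 = -0.236955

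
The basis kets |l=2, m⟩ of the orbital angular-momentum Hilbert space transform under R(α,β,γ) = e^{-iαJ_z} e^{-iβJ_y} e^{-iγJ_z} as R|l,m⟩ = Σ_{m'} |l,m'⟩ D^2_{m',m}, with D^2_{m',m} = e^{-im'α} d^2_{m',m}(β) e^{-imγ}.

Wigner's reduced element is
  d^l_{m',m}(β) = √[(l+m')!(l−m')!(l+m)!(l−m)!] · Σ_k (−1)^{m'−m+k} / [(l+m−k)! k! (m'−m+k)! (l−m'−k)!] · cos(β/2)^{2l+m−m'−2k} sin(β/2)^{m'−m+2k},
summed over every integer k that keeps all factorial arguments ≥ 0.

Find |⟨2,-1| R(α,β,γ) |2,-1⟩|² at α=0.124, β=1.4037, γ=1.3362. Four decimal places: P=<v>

Split into d^2_{-1,-1}(β=1.4037) × two z-phases.
With c≡cos(β/2)=0.763649 and s≡sin(β/2)=0.645632, N=[1·6·1·6]^{1/2}=6.000000
The bounds max(0,m−m')=0 and min(l+m,l−m')=1 give 2 terms
  k=0: (−1)^0·6.0000/(6)·0.7636^4·0.6456^0 = +0.340075
  k=1: (−1)^1·6.0000/(2)·0.7636^2·0.6456^2 = -0.729253
d^2_{-1,-1}(1.4037) = +0.340075 -0.729253 = -0.389178
|D^2_{-1,-1}|² = |d^2_{-1,-1}(β)|² = (-0.389178)² = 0.151459 (the z-rotation phases have unit modulus)

P=0.1515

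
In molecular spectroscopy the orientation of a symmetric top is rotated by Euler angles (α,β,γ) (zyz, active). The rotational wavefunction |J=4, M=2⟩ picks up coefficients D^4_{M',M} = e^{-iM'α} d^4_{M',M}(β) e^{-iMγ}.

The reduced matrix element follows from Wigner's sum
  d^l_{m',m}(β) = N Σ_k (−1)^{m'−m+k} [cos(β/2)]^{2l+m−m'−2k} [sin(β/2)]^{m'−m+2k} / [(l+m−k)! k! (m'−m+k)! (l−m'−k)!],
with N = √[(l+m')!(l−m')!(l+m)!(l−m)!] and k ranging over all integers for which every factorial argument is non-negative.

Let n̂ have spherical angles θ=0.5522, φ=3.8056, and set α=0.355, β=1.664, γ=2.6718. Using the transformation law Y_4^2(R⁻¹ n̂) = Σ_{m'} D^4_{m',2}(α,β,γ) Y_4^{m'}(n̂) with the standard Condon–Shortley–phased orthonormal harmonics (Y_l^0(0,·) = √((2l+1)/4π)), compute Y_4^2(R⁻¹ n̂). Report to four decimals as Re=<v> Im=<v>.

Re=0.0700 Im=0.2883

Need the full column D^4_{m',2} for m'=−4..4 at α=0.355, β=1.664, γ=2.6718.
cos(β/2)=0.673399, sin(β/2)=0.739280
d^4_{-4,2}: single k=6 term ⇒ +0.391720;  D = -0.277926+0.276047i
d^4_{-3,2}: k∈[5..6] ⇒ +0.756912 -0.304087 = +0.452826;  D = -0.190328+0.410885i
d^4_{-2,2}: k∈[4..6] ⇒ +0.921329 -0.888338 +0.089222 = +0.122213;  D = -0.009619+0.121834i
d^4_{-1,2}: k∈[3..5] ⇒ +0.791229 -1.430430 +0.344802 = -0.294399;  D = -0.080286-0.283240i
d^4_{0,2}: k∈[2..4] ⇒ +0.483473 -1.553866 +0.702293 = -0.368101;  D = -0.217225-0.297173i
d^4_{1,2}: k∈[1..3] ⇒ +0.196947 -1.186843 +0.953620 = -0.036276;  D = -0.030252-0.020019i
d^4_{2,2}: k∈[0..2] ⇒ +0.042284 -0.611550 +0.921329 = +0.352064;  D = +0.342826+0.080120i
d^4_{3,2}: k∈[0..1] ⇒ -0.173691 +0.628018 = +0.454327;  D = +0.450759-0.056830i
d^4_{4,2}: single k=0 term ⇒ +0.269668;  D = +0.239143-0.124626i
Y_4^{m'}(θ=0.5522,φ=3.8056) and Σ D·Y over m':
  (-0.2779+0.2760i)·(-0.0296-0.0156i)  (-0.1903+0.4109i)·(+0.0629+0.1404i)  (-0.0096+0.1218i)·(+0.0901-0.3640i)  (-0.0803-0.2832i)·(-0.3451+0.2700i)  (-0.2172-0.2972i)·(-0.0377+0.0000i)  (-0.0303-0.0200i)·(+0.3451+0.2700i)  (+0.3428+0.0801i)·(+0.0901+0.3640i)  (+0.4508-0.0568i)·(-0.0629+0.1404i)  (+0.2391-0.1246i)·(-0.0296+0.0156i)
Y_4^2(R⁻¹ n̂) = +0.069966+0.288254i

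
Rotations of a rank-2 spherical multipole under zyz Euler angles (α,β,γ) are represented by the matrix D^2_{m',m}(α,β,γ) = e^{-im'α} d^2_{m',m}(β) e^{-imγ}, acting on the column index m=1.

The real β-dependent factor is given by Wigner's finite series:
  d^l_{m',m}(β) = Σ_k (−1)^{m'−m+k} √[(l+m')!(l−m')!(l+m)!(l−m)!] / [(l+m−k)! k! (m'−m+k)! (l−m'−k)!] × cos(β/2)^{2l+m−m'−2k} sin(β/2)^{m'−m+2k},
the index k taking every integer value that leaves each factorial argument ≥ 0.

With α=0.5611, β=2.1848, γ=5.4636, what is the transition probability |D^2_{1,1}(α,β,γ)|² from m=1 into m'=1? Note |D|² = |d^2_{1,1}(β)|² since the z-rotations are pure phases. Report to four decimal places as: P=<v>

P=0.2081

D^2_{1,1}(0.5611,2.1848,5.4636) = e^{-i·1·0.5611}·d^2_{1,1}(2.1848)·e^{-i·1·5.4636}. Compute d first:
c=cos(2.1848/2)=0.460356, s=sin(2.1848/2)=0.887734; N=√[6·1·6·1]=6.000000
Admissible k: 0..1 (factorial args all ≥0)
  k=0: (−1)^0·6.0000/(6)·0.4604^4·0.8877^0 = +0.044913
  k=1: (−1)^1·6.0000/(2)·0.4604^2·0.8877^2 = -0.501043
d^2_{1,1}(2.1848) = +0.044913 -0.501043 = -0.456130
|D^2_{1,1}|² = |d^2_{1,1}(β)|² = (-0.456130)² = 0.208054 (the z-rotation phases have unit modulus)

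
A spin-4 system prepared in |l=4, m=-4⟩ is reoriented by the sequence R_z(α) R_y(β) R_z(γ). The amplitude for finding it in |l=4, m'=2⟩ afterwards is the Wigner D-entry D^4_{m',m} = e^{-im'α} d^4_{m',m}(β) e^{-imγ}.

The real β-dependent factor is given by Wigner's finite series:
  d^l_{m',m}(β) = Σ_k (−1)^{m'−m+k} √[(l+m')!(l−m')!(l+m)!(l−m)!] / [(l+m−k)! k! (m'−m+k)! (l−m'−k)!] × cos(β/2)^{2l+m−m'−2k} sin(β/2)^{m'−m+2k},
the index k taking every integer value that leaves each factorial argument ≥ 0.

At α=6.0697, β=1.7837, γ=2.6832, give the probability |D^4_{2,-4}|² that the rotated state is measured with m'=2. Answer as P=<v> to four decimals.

P=0.2149

Split into d^4_{2,-4}(β=1.7837) × two z-phases.
With c≡cos(β/2)=0.627973 and s≡sin(β/2)=0.778235, N=[720·2·1·40320]^{1/2}=7619.763776
k: max(0,(-4)−(2))=0 … min(4+(-4),4−(2))=0
  k=0: (−1)^6·7619.7638/(1440)·0.6280^2·0.7782^6 = +0.463581
d^4_{2,-4}(1.7837) = +0.463581
|D^4_{2,-4}|² = |d^4_{2,-4}(β)|² = (+0.463581)² = 0.214907 (the z-rotation phases have unit modulus)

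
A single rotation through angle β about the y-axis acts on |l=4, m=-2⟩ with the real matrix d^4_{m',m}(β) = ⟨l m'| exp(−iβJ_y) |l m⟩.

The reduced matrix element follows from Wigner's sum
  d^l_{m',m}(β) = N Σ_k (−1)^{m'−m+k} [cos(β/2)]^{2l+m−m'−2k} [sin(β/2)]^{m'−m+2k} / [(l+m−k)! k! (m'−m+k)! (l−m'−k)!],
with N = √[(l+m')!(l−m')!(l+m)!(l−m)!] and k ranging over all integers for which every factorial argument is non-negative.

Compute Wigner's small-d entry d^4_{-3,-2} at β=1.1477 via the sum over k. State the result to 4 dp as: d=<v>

d^4_{-3,-2}(β=1.1477) via Wigner's sum:
c=cos(1.1477/2)=0.839817, s=sin(1.1477/2)=0.542869; N=√[1·5040·2·720]=2693.993318
k∈{1,2} keeps every argument non-negative
  k=1: (−1)^0·2693.9933/(720)·0.8398^7·0.5429^1 = +0.598484
  k=2: (−1)^1·2693.9933/(240)·0.8398^5·0.5429^3 = -0.750231
d^4_{-3,-2}(1.1477) = +0.598484 -0.750231 = -0.151747

d=-0.1517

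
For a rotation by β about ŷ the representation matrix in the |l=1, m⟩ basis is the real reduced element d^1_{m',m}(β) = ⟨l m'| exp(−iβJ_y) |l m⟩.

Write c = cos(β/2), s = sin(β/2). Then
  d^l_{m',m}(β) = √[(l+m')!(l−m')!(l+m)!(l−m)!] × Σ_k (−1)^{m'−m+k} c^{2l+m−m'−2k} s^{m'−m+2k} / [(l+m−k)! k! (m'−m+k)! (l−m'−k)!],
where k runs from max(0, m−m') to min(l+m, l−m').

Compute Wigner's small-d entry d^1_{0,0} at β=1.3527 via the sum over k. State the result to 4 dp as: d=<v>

d=0.2164

d^1_{0,0}(β=1.3527) via Wigner's sum:
Half-angle: c=0.779863, s=0.625951. N=√(1·1·1·1)=1.000000
k∈{0,1} keeps every argument non-negative
  k=0: (−1)^0·1.0000/(1)·0.7799^2·0.6260^0 = +0.608186
  k=1: (−1)^1·1.0000/(1)·0.7799^0·0.6260^2 = -0.391814
d^1_{0,0}(1.3527) = +0.608186 -0.391814 = +0.216371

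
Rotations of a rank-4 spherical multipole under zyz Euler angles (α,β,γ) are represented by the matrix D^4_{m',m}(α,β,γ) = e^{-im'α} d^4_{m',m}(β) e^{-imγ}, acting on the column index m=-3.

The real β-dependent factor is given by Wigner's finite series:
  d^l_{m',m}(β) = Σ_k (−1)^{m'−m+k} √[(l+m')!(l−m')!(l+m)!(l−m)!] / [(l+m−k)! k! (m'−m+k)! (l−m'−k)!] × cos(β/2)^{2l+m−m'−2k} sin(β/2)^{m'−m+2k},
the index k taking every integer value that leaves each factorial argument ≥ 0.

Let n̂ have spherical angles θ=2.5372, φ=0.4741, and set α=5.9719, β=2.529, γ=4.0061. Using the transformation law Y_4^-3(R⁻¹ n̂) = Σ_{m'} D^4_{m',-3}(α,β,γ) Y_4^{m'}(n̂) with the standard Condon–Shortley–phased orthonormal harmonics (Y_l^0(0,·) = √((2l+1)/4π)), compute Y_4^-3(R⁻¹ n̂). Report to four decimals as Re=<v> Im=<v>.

Re=-0.0412 Im=0.0779

Need the full column D^4_{m',-3} for m'=−4..4 at α=5.9719, β=2.529, γ=4.0061.
cos(β/2)=0.301529, sin(β/2)=0.953457
d^4_{-4,-3}: single k=1 term ⇒ +0.000611;  D = -0.000135-0.000596i
d^4_{-3,-3}: k∈[0..1] ⇒ +0.000068 -0.004783 = -0.004714;  D = -0.000418+0.004696i
d^4_{-2,-3}: k∈[0..1] ⇒ -0.000808 +0.024251 = +0.023443;  D = +0.009132-0.021591i
d^4_{-1,-3}: k∈[0..1] ⇒ +0.005423 -0.090374 = -0.084951;  D = -0.055466+0.064343i
d^4_{0,-3}: k∈[0..1] ⇒ -0.025563 +0.255599 = +0.230035;  D = +0.196342-0.119858i
d^4_{1,-3}: k∈[0..1] ⇒ +0.090374 -0.542171 = -0.451797;  D = -0.439190+0.105982i
d^4_{2,-3}: k∈[0..1] ⇒ -0.242482 +0.808167 = +0.565685;  D = +0.564116+0.042105i
d^4_{3,-3}: k∈[0..1] ⇒ +0.478150 -0.682981 = -0.204831;  D = -0.189777-0.077075i
d^4_{4,-3}: single k=0 term ⇒ -0.610917;  D = -0.468406-0.392193i
Y_4^{m'}(θ=2.5372,φ=0.4741) and Σ D·Y over m':
  (-0.0001-0.0006i)·(-0.0148-0.0437i)  (-0.0004+0.0047i)·(-0.0280+0.1869i)  (+0.0091-0.0216i)·(+0.2356-0.3282i)  (-0.0555+0.0643i)·(-0.3424+0.1757i)  (+0.1963-0.1199i)·(-0.1340+0.0000i)  (-0.4392+0.1060i)·(+0.3424+0.1757i)  (+0.5641+0.0421i)·(+0.2356+0.3282i)  (-0.1898-0.0771i)·(+0.0280+0.1869i)  (-0.4684-0.3922i)·(-0.0148+0.0437i)
Y_4^-3(R⁻¹ n̂) = -0.041206+0.077867i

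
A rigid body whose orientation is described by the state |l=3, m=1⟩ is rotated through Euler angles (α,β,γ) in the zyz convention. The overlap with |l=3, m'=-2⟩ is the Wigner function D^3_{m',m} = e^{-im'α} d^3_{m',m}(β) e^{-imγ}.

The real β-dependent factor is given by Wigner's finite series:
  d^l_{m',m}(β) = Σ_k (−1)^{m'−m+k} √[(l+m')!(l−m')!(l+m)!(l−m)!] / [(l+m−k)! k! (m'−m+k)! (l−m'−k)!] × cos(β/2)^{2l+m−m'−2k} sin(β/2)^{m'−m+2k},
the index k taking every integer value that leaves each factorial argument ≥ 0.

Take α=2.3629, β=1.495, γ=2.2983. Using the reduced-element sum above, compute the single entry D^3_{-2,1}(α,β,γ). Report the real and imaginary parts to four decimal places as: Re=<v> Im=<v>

Split into d^3_{-2,1}(β=1.495) × two z-phases.
With c≡cos(β/2)=0.733391 and s≡sin(β/2)=0.679807, N=[1·120·24·2]^{1/2}=75.894664
The bounds max(0,m−m')=3 and min(l+m,l−m')=4 give 2 terms
  k=3: (−1)^0·75.8947/(12)·0.7334^3·0.6798^3 = +0.783779
  k=4: (−1)^1·75.8947/(24)·0.7334^1·0.6798^5 = -0.336717
d^3_{-2,1}(1.495) = +0.783779 -0.336717 = +0.447063
D = (+0.013411-0.999910i)·(+0.447063)·(-0.665007-0.746837i) = -0.337840+0.292796i

Re=-0.3378 Im=0.2928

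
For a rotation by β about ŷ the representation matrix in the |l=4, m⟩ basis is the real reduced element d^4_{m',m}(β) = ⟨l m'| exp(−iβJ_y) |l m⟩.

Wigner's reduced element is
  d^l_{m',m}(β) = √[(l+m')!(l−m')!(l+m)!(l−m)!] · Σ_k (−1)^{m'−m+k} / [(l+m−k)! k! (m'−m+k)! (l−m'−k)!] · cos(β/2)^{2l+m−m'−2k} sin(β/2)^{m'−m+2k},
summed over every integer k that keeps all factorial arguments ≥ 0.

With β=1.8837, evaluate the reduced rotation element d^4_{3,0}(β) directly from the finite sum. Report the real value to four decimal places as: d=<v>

d^4_{3,0}(β=1.8837) via Wigner's sum:
With c≡cos(β/2)=0.588293 and s≡sin(β/2)=0.808648, N=[5040·1·24·24]^{1/2}=1703.830978
k: max(0,(0)−(3))=0 … min(4+(0),4−(3))=1
  k=0: (−1)^3·1703.8310/(144)·0.5883^5·0.8086^3 = -0.440870
  k=1: (−1)^4·1703.8310/(144)·0.5883^3·0.8086^5 = +0.832995
d^4_{3,0}(1.8837) = -0.440870 +0.832995 = +0.392124

d=0.3921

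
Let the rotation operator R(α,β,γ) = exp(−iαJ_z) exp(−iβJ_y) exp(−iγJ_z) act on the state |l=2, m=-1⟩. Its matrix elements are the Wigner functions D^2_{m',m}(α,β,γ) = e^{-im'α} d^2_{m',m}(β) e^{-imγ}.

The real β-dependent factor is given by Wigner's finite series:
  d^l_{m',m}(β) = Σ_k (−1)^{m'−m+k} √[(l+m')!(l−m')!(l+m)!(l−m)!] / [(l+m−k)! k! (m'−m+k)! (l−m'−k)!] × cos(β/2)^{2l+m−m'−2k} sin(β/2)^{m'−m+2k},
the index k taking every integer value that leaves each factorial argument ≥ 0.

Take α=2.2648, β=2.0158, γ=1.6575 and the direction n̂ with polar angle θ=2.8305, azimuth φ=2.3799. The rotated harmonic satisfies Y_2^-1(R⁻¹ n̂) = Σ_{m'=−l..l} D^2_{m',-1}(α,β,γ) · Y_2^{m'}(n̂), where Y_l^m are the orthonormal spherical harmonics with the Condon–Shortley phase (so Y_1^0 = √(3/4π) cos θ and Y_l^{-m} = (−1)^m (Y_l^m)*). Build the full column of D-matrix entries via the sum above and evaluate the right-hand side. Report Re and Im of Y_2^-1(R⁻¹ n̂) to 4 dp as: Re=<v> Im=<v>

Need the full column D^2_{m',-1} for m'=−2..2 at α=2.2648, β=2.0158, γ=1.6575.
cos(β/2)=0.533638, sin(β/2)=0.845713
d^2_{-2,-1}: single k=1 term ⇒ +0.257035;  D = +0.255850-0.024659i
d^2_{-1,-1}: k∈[0..1] ⇒ +0.081094 -0.611027 = -0.529934;  D = +0.376473+0.372958i
d^2_{0,-1}: k∈[0..1] ⇒ -0.314803 +0.790663 = +0.475860;  D = -0.041207+0.474073i
d^2_{1,-1}: k∈[0..1] ⇒ +0.611027 -0.511555 = +0.099473;  D = +0.081686-0.056764i
d^2_{2,-1}: single k=0 term ⇒ -0.645574;  D = +0.622272+0.171879i
Y_2^{m'}(θ=2.8305,φ=2.3799) and Σ D·Y over m':
  (+0.2558-0.0247i)·(+0.0017+0.0362i)  (+0.3765+0.3730i)·(+0.1629+0.1554i)  (-0.0412+0.4741i)·(+0.5421+0.0000i)  (+0.0817-0.0568i)·(-0.1629+0.1554i)  (+0.6223+0.1719i)·(+0.0017-0.0362i)
Y_2^-1(R⁻¹ n̂) = -0.014829+0.385207i

Re=-0.0148 Im=0.3852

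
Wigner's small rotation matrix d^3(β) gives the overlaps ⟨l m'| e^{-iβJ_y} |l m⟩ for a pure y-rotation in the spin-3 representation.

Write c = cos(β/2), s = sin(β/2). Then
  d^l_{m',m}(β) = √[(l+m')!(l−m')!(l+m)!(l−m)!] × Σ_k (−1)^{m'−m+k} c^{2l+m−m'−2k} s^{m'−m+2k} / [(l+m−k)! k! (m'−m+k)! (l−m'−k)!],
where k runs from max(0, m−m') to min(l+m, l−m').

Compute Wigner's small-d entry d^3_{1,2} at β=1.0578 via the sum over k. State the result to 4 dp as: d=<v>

d^3_{1,2}(β=1.0578) via Wigner's sum:
With c≡cos(β/2)=0.863363 and s≡sin(β/2)=0.504584, N=[24·2·120·1]^{1/2}=75.894664
k∈{1,2} keeps every argument non-negative
  k=1: (−1)^0·75.8947/(24)·0.8634^5·0.5046^1 = +0.765420
  k=2: (−1)^1·75.8947/(12)·0.8634^3·0.5046^3 = -0.522890
d^3_{1,2}(1.0578) = +0.765420 -0.522890 = +0.242530

d=0.2425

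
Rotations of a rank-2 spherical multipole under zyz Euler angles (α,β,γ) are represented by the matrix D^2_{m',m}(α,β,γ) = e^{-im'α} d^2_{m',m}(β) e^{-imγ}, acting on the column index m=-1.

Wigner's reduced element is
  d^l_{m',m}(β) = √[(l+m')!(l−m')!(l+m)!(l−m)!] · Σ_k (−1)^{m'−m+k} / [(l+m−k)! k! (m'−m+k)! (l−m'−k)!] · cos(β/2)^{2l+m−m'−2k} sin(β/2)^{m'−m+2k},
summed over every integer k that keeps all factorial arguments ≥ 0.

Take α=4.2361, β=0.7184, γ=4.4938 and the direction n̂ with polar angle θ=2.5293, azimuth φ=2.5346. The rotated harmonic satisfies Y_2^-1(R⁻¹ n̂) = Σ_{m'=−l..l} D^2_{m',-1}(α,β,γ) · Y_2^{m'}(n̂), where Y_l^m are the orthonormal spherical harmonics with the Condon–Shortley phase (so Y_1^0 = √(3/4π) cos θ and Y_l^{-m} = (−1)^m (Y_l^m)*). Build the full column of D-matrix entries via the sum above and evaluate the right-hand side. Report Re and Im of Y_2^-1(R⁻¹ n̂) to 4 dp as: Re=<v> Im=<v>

Need the full column D^2_{m',-1} for m'=−2..2 at α=4.2361, β=0.7184, γ=4.4938.
cos(β/2)=0.936178, sin(β/2)=0.351525
d^2_{-2,-1}: single k=1 term ⇒ +0.576849;  D = +0.531397+0.224439i
d^2_{-1,-1}: k∈[0..1] ⇒ +0.768129 -0.324902 = +0.443228;  D = -0.340457+0.283795i
d^2_{0,-1}: k∈[0..1] ⇒ -0.706493 +0.099610 = -0.606883;  D = +0.131604+0.592442i
d^2_{1,-1}: k∈[0..1] ⇒ +0.324902 -0.015270 = +0.309632;  D = +0.299408+0.078912i
d^2_{2,-1}: single k=0 term ⇒ -0.081331;  D = +0.054479-0.060389i
Y_2^{m'}(θ=2.5293,φ=2.5346) and Σ D·Y over m':
  (+0.5314+0.2244i)·(+0.0446+0.1196i)  (-0.3405+0.2838i)·(+0.2984+0.2073i)  (+0.1316+0.5924i)·(+0.3182+0.0000i)  (+0.2994+0.0789i)·(-0.2984+0.2073i)  (+0.0545-0.0604i)·(+0.0446-0.1196i)
Y_2^-1(R⁻¹ n̂) = -0.232202+0.305505i

Re=-0.2322 Im=0.3055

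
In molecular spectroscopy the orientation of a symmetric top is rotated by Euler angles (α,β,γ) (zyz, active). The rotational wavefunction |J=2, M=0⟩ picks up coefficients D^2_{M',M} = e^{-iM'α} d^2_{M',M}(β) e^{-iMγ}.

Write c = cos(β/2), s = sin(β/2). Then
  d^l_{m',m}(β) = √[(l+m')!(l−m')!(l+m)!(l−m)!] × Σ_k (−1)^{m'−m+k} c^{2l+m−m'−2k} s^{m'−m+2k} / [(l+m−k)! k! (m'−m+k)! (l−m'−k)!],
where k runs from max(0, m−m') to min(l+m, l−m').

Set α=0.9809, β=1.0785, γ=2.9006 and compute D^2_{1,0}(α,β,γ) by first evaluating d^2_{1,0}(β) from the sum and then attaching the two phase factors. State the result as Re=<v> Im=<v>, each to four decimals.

Re=-0.2838 Im=0.4239

Split into d^2_{1,0}(β=1.0785) × two z-phases.
Half-angle: c=0.858094, s=0.513493. N=√(6·1·2·2)=4.898979
Admissible k: 0..1 (factorial args all ≥0)
  k=0: (−1)^1·4.8990/(2)·0.8581^3·0.5135^1 = -0.794721
  k=1: (−1)^2·4.8990/(2)·0.8581^1·0.5135^3 = +0.284586
d^2_{1,0}(1.0785) = -0.794721 +0.284586 = -0.510135
Phases: e^{-i·(1)·0.9809}=+0.556275-0.830998i, e^{-i·(0)·2.9006}=+1.000000+0.000000i ⇒ D=-0.283775+0.423921i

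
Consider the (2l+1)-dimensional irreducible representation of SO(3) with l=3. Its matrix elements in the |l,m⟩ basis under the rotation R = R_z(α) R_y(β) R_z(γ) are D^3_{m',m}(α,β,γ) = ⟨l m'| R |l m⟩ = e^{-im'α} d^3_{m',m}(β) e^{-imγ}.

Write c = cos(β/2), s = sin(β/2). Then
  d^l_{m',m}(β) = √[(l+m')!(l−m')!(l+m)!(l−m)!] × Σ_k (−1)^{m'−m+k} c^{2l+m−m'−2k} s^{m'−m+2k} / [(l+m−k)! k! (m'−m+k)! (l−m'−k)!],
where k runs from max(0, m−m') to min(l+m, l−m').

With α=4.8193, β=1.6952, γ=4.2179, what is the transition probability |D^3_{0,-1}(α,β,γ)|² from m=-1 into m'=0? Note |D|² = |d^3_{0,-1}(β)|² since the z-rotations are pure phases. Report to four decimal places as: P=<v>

Split into d^3_{0,-1}(β=1.6952) × two z-phases.
Half-angle: c=0.661784, s=0.749694. N=√(6·6·2·24)=41.569219
Admissible k: 0..2 (factorial args all ≥0)
  k=0: (−1)^1·41.5692/(12)·0.6618^5·0.7497^1 = -0.329653
  k=1: (−1)^2·41.5692/(4)·0.6618^3·0.7497^3 = +1.269153
  k=2: (−1)^3·41.5692/(12)·0.6618^1·0.7497^5 = -0.542910
d^3_{0,-1}(1.6952) = -0.329653 +1.269153 -0.542910 = +0.396589
|D^3_{0,-1}|² = |d^3_{0,-1}(β)|² = (+0.396589)² = 0.157283 (the z-rotation phases have unit modulus)

P=0.1573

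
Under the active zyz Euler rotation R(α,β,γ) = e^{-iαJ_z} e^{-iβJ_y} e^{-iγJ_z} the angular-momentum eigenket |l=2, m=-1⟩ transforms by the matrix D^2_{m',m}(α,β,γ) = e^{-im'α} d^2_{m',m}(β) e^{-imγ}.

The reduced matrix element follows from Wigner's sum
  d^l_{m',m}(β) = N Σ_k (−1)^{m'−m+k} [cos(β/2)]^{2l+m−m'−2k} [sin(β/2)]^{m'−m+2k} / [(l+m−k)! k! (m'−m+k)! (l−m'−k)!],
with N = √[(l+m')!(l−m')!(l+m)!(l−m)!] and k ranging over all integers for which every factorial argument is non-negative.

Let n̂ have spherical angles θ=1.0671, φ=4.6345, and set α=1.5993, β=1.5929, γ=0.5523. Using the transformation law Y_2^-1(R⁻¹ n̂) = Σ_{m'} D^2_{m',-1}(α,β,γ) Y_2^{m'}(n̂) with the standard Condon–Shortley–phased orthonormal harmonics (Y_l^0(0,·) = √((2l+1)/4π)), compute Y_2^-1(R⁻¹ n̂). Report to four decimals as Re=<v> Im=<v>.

Re=0.2353 Im=0.2194

Need the full column D^2_{m',-1} for m'=−2..2 at α=1.5993, β=1.5929, γ=0.5523.
cos(β/2)=0.699249, sin(β/2)=0.714878
d^2_{-2,-1}: single k=1 term ⇒ +0.488830;  D = -0.400862-0.279757i
d^2_{-1,-1}: k∈[0..1] ⇒ +0.239071 -0.749634 = -0.510562;  D = +0.280144-0.426841i
d^2_{0,-1}: k∈[0..1] ⇒ -0.598692 +0.625754 = +0.027063;  D = +0.023039+0.014198i
d^2_{1,-1}: k∈[0..1] ⇒ +0.749634 -0.261173 = +0.488461;  D = +0.244314-0.422971i
d^2_{2,-1}: single k=0 term ⇒ -0.510926;  D = +0.449528+0.242838i
Y_2^{m'}(θ=1.0671,φ=4.6345) and Σ D·Y over m':
  (-0.4009-0.2798i)·(-0.2927-0.0460i)  (+0.2801-0.4268i)·(-0.0254+0.3256i)  (+0.0230+0.0142i)·(-0.0950+0.0000i)  (+0.2443-0.4230i)·(+0.0254+0.3256i)  (+0.4495+0.2428i)·(-0.2927+0.0460i)
Y_2^-1(R⁻¹ n̂) = +0.235319+0.219401i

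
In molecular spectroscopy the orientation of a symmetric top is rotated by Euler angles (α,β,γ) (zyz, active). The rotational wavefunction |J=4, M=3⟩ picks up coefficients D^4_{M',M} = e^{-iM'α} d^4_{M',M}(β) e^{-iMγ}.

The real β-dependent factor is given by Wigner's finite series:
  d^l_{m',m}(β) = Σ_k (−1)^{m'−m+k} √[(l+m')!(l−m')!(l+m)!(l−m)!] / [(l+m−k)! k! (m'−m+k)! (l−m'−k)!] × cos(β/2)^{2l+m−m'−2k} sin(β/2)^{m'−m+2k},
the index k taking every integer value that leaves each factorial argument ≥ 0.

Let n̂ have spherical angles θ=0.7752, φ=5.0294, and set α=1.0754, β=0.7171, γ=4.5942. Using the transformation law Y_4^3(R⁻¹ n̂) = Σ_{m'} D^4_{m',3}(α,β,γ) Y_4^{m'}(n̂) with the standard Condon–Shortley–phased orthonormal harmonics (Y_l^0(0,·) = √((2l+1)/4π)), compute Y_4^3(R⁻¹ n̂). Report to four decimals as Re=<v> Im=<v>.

Need the full column D^4_{m',3} for m'=−4..4 at α=1.0754, β=0.7171, γ=4.5942.
cos(β/2)=0.936407, sin(β/2)=0.350917
d^4_{-4,3}: single k=7 term ⇒ +0.001736;  D = -0.001733+0.000098i
d^4_{-3,3}: k∈[6..7] ⇒ +0.011462 -0.000230 = +0.011232;  D = -0.004776+0.010166i
d^4_{-2,3}: k∈[5..6] ⇒ +0.049046 -0.002296 = +0.046750;  D = +0.027777+0.037603i
d^4_{-1,3}: k∈[4..5] ⇒ +0.154239 -0.012996 = +0.141242;  D = +0.139844-0.019825i
d^4_{0,3}: k∈[3..4] ⇒ +0.368128 -0.051699 = +0.316430;  D = +0.109859-0.296747i
d^4_{1,3}: k∈[2..3] ⇒ +0.658970 -0.154239 = +0.504731;  D = -0.333128-0.379182i
d^4_{2,3}: k∈[1..2] ⇒ +0.828933 -0.349237 = +0.479696;  D = -0.467558+0.107228i
d^4_{3,3}: k∈[0..1] ⇒ +0.591175 -0.581157 = +0.010018;  D = -0.002672+0.009655i
d^4_{4,3}: single k=0 term ⇒ -0.626615;  D = -0.451874-0.434115i
Y_4^{m'}(θ=0.7752,φ=5.0294) and Σ D·Y over m':
  (-0.0017+0.0001i)·(+0.0317-0.1013i)  (-0.0048+0.0102i)·(-0.2495-0.1780i)  (+0.0278+0.0376i)·(-0.3394+0.2496i)  (+0.1398-0.0198i)·(+0.0421+0.1284i)  (+0.1099-0.2967i)·(-0.3380+0.0000i)  (-0.3331-0.3792i)·(-0.0421+0.1284i)  (-0.4676+0.1072i)·(-0.3394-0.2496i)  (-0.0027+0.0097i)·(+0.2495-0.1780i)  (-0.4519-0.4341i)·(+0.0317+0.1013i)
Y_4^3(R⁻¹ n̂) = +0.234372+0.106940i

Re=0.2344 Im=0.1069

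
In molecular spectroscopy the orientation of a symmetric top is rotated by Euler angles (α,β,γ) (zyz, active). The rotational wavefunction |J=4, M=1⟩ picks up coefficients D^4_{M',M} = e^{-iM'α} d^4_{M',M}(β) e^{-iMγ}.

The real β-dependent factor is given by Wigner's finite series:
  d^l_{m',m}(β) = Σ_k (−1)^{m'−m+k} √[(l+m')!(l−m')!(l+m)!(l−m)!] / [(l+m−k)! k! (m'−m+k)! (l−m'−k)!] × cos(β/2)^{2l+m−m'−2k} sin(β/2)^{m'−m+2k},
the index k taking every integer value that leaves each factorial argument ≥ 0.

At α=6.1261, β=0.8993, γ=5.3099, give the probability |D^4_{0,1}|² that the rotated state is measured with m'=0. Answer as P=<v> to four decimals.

P=0.0063

First d^4_{0,1}(β=0.8993), then the phase factors e^{-i(0)α} and e^{-i(1)γ}:
Half-angle: c=0.900599, s=0.434650. N=√(24·24·120·6)=643.987578
k: max(0,(1)−(0))=1 … min(4+(1),4−(0))=4
  k=1: (−1)^0·643.9876/(144)·0.9006^7·0.4347^1 = +0.934063
  k=2: (−1)^1·643.9876/(24)·0.9006^5·0.4347^3 = -1.305402
  k=3: (−1)^2·643.9876/(24)·0.9006^3·0.4347^5 = +0.304061
  k=4: (−1)^3·643.9876/(144)·0.9006^1·0.4347^7 = -0.011804
d^4_{0,1}(0.8993) = +0.934063 -1.305402 +0.304061 -0.011804 = -0.079082
|D^4_{0,1}|² = |d^4_{0,1}(β)|² = (-0.079082)² = 0.006254 (the z-rotation phases have unit modulus)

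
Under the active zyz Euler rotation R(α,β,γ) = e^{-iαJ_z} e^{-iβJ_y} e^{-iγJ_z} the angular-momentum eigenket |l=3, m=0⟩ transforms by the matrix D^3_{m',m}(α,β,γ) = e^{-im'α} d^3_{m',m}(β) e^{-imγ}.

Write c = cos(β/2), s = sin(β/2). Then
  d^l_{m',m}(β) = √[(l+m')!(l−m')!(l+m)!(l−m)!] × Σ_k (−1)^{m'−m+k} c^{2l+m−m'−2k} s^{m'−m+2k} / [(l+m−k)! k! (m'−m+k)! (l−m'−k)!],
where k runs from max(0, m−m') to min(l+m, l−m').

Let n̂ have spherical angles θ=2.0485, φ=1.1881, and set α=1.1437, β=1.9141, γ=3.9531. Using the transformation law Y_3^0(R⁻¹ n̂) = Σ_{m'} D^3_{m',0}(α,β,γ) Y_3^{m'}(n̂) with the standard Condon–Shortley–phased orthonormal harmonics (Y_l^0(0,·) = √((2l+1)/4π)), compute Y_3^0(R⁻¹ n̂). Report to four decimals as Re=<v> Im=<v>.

Re=0.7028 Im=0.0000

Need the full column D^3_{m',0} for m'=−3..3 at α=1.1437, β=1.9141, γ=3.9531.
cos(β/2)=0.575934, sin(β/2)=0.817496
d^3_{-3,0}: single k=3 term ⇒ +0.466757;  D = -0.447332-0.133250i
d^3_{-2,0}: k∈[2..3] ⇒ +0.402739 -0.811426 = -0.408688;  D = +0.268437-0.308167i
d^3_{-1,0}: k∈[1..3] ⇒ +0.179449 -1.084644 +0.728437 = -0.176759;  D = -0.073219-0.160881i
d^3_{0,0}: k∈[0..3] ⇒ +0.036495 -0.661767 +1.333309 -0.298479 = +0.409558;  D = +0.409558+0.000000i
d^3_{1,0}: k∈[0..2] ⇒ -0.179449 +1.084644 -0.728437 = +0.176759;  D = +0.073219-0.160881i
d^3_{2,0}: k∈[0..1] ⇒ +0.402739 -0.811426 = -0.408688;  D = +0.268437+0.308167i
d^3_{3,0}: single k=0 term ⇒ -0.466757;  D = +0.447332-0.133250i
Y_3^{m'}(θ=2.0485,φ=1.1881) and Σ D·Y over m':
  (-0.4473-0.1332i)·(-0.2665+0.1199i)  (+0.2684-0.3082i)·(+0.2672+0.2567i)  (-0.0732-0.1609i)·(+0.0061-0.0151i)  (+0.4096+0.0000i)·(+0.3334+0.0000i)  (+0.0732-0.1609i)·(-0.0061-0.0151i)  (+0.2684+0.3082i)·(+0.2672-0.2567i)  (+0.4473-0.1332i)·(+0.2665+0.1199i)
Y_3^0(R⁻¹ n̂) = +0.702819+0.000000i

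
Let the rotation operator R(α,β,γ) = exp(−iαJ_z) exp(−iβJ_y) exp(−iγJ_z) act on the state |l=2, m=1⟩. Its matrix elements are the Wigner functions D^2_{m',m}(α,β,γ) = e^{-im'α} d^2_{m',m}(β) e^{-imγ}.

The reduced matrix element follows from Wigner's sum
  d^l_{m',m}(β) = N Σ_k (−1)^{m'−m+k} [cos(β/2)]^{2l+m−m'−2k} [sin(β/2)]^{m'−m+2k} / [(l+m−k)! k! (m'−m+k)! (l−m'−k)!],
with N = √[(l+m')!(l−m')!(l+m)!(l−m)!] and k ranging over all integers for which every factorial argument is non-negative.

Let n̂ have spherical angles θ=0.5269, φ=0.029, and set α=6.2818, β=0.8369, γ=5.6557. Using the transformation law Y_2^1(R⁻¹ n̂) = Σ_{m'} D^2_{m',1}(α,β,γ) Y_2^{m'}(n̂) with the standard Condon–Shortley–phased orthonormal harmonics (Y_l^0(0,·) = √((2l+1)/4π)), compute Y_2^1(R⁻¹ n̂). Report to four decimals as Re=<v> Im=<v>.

Re=0.1883 Im=0.1227

Need the full column D^2_{m',1} for m'=−2..2 at α=6.2818, β=0.8369, γ=5.6557.
cos(β/2)=0.913720, sin(β/2)=0.406345
d^2_{-2,1}: single k=3 term ⇒ +0.122610;  D = +0.099453+0.071711i
d^2_{-1,1}: k∈[2..3] ⇒ +0.413558 -0.027263 = +0.386295;  D = +0.313022+0.226365i
d^2_{0,1}: k∈[1..2] ⇒ +0.759293 -0.150166 = +0.609127;  D = +0.493092+0.357625i
d^2_{1,1}: k∈[0..1] ⇒ +0.697031 -0.413558 = +0.283473;  D = +0.229243+0.166748i
d^2_{2,1}: single k=0 term ⇒ -0.619960;  D = -0.500851-0.365374i
Y_2^{m'}(θ=0.5269,φ=0.029) and Σ D·Y over m':
  (+0.0995+0.0717i)·(+0.0975-0.0057i)  (+0.3130+0.2264i)·(+0.3356-0.0097i)  (+0.4931+0.3576i)·(+0.3915+0.0000i)  (+0.2292+0.1667i)·(-0.3356-0.0097i)  (-0.5009-0.3654i)·(+0.0975+0.0057i)
Y_2^1(R⁻¹ n̂) = +0.188342+0.122717i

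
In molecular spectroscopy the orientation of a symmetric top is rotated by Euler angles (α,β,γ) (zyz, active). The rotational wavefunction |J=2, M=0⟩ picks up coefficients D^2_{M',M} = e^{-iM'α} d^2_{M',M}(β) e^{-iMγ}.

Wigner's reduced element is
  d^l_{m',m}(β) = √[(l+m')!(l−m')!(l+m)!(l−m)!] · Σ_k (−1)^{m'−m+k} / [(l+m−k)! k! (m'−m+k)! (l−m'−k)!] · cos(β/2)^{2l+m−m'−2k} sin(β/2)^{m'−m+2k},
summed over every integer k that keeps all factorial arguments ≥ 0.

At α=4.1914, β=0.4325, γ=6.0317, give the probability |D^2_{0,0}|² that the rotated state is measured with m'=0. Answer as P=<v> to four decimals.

Split into d^2_{0,0}(β=0.4325) × two z-phases.
With c≡cos(β/2)=0.976709 and s≡sin(β/2)=0.214568, N=[2·2·2·2]^{1/2}=4.000000
k∈{0,1,2} keeps every argument non-negative
  k=0: (−1)^0·4.0000/(4)·0.9767^4·0.2146^0 = +0.910040
  k=1: (−1)^1·4.0000/(1)·0.9767^2·0.2146^2 = -0.175680
  k=2: (−1)^2·4.0000/(4)·0.9767^0·0.2146^4 = +0.002120
d^2_{0,0}(0.4325) = +0.910040 -0.175680 +0.002120 = +0.736480
|D^2_{0,0}|² = |d^2_{0,0}(β)|² = (+0.736480)² = 0.542403 (the z-rotation phases have unit modulus)

P=0.5424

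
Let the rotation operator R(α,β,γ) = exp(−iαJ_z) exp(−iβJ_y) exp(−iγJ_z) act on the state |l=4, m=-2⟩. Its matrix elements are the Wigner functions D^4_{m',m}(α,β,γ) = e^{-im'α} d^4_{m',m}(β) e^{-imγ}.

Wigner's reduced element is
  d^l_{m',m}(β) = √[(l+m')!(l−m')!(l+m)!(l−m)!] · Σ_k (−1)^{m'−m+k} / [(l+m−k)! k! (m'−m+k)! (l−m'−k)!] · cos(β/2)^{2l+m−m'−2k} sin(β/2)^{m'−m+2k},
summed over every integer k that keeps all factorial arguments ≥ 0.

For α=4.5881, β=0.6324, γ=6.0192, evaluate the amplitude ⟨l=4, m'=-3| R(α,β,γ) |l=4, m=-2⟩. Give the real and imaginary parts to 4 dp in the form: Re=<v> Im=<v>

Split into d^4_{-3,-2}(β=0.6324) × two z-phases.
c=cos(0.6324/2)=0.950424, s=sin(0.6324/2)=0.310957; N=√[1·5040·2·720]=2693.993318
Admissible k: 1..2 (factorial args all ≥0)
  k=1: (−1)^0·2693.9933/(720)·0.9504^7·0.3110^1 = +0.815054
  k=2: (−1)^1·2693.9933/(240)·0.9504^5·0.3110^3 = -0.261742
d^4_{-3,-2}(0.6324) = +0.815054 -0.261742 = +0.553311
D = (+0.364287+0.931287i)·(+0.553311)·(+0.863831-0.503781i) = +0.433711+0.343581i

Re=0.4337 Im=0.3436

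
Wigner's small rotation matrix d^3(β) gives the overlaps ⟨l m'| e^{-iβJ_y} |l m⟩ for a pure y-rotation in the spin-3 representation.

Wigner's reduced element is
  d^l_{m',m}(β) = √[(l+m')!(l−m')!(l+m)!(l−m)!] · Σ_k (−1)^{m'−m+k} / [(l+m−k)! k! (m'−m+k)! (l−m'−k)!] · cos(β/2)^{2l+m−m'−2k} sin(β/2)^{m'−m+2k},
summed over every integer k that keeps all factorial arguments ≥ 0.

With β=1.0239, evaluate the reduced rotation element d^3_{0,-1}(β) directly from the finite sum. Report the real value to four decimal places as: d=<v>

d^3_{0,-1}(β=1.0239) via Wigner's sum:
With c≡cos(β/2)=0.871791 and s≡sin(β/2)=0.489878, N=[6·6·2·24]^{1/2}=41.569219
The bounds max(0,m−m')=0 and min(l+m,l−m')=2 give 3 terms
  k=0: (−1)^1·41.5692/(12)·0.8718^5·0.4899^1 = -0.854556
  k=1: (−1)^2·41.5692/(4)·0.8718^3·0.4899^3 = +0.809493
  k=2: (−1)^3·41.5692/(12)·0.8718^1·0.4899^5 = -0.085201
d^3_{0,-1}(1.0239) = -0.854556 +0.809493 -0.085201 = -0.130263

d=-0.1303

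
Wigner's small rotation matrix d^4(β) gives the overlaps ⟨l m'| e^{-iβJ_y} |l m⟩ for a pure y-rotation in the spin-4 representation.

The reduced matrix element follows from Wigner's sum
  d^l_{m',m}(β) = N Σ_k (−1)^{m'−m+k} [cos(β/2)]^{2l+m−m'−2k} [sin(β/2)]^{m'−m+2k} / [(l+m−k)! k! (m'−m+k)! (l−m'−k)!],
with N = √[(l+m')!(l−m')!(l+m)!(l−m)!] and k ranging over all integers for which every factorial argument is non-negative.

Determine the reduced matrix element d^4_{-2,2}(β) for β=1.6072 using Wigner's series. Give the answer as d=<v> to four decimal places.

d^4_{-2,2}(β=1.6072) via Wigner's sum:
Half-angle: c=0.694120, s=0.719860. N=√(2·720·720·2)=1440.000000
The bounds max(0,m−m')=4 and min(l+m,l−m')=6 give 3 terms
  k=4: (−1)^0·1440.0000/(96)·0.6941^4·0.7199^4 = +0.935018
  k=5: (−1)^1·1440.0000/(120)·0.6941^2·0.7199^6 = -0.804520
  k=6: (−1)^2·1440.0000/(1440)·0.6941^0·0.7199^8 = +0.072108
d^4_{-2,2}(1.6072) = +0.935018 -0.804520 +0.072108 = +0.202606

d=0.2026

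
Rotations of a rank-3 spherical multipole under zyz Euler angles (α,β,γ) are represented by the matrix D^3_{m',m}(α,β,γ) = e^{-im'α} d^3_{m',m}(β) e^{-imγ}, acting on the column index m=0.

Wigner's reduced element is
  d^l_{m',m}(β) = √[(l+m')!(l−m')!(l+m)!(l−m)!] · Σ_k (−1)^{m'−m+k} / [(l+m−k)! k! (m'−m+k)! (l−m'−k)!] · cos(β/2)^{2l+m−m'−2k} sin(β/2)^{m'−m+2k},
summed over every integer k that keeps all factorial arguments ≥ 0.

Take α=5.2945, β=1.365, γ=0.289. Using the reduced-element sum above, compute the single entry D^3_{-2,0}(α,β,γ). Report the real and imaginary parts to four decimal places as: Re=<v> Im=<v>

Re=-0.1060 Im=-0.2463

First d^3_{-2,0}(β=1.365), then the phase factors e^{-i(-2)α} and e^{-i(0)γ}:
c=cos(1.365/2)=0.775998, s=sin(1.365/2)=0.630735; N=√[1·120·6·6]=65.726707
k: max(0,(0)−(-2))=2 … min(3+(0),3−(-2))=3
  k=2: (−1)^0·65.7267/(12)·0.7760^4·0.6307^2 = +0.790128
  k=3: (−1)^1·65.7267/(12)·0.7760^2·0.6307^4 = -0.521999
d^3_{-2,0}(1.365) = +0.790128 -0.521999 = +0.268129
D = (-0.395465-0.918481i)·(+0.268129)·(+1.000000+0.000000i) = -0.106036-0.246271i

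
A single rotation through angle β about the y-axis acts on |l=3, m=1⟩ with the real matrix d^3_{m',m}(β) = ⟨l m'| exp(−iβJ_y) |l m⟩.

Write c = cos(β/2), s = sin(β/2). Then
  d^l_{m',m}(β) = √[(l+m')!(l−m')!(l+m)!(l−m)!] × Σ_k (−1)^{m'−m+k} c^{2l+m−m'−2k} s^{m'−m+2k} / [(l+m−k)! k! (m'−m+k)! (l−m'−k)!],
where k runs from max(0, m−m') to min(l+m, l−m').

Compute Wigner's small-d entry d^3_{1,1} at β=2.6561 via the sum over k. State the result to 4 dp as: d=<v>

d=0.2828

d^3_{1,1}(β=2.6561) via Wigner's sum:
c=cos(2.6561/2)=0.240369, s=sin(2.6561/2)=0.970682; N=√[24·2·24·2]=48.000000
k∈{0,1,2} keeps every argument non-negative
  k=0: (−1)^0·48.0000/(48)·0.2404^6·0.9707^0 = +0.000193
  k=1: (−1)^1·48.0000/(6)·0.2404^4·0.9707^2 = -0.025163
  k=2: (−1)^2·48.0000/(8)·0.2404^2·0.9707^4 = +0.307763
d^3_{1,1}(2.6561) = +0.000193 -0.025163 +0.307763 = +0.282793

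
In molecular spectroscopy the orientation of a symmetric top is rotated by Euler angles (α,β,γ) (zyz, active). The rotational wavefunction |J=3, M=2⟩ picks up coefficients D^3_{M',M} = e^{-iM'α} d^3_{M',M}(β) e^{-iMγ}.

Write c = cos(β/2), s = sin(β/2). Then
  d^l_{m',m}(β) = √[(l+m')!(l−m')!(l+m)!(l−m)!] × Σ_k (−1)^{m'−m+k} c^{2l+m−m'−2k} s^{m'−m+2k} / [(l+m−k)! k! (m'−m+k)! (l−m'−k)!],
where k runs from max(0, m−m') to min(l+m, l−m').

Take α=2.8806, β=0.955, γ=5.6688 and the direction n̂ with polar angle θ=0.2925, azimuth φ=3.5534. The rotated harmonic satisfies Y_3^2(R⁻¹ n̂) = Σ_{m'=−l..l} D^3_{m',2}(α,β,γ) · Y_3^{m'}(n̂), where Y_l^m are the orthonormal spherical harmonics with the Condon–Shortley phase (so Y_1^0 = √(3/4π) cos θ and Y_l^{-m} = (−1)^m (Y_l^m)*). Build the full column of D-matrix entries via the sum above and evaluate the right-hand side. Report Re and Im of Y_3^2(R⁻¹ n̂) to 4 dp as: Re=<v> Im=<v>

Need the full column D^3_{m',2} for m'=−3..3 at α=2.8806, β=0.955, γ=5.6688.
cos(β/2)=0.888147, sin(β/2)=0.459560
d^3_{-3,2}: single k=5 term ⇒ +0.044594;  D = -0.040235-0.019228i
d^3_{-2,2}: k∈[4..5] ⇒ +0.175918 -0.009420 = +0.166497;  D = +0.126614+0.108122i
d^3_{-1,2}: k∈[3..4] ⇒ +0.430042 -0.057570 = +0.372472;  D = -0.211241-0.306778i
d^3_{0,2}: k∈[2..3] ⇒ +0.719754 -0.192708 = +0.527046;  D = +0.176769+0.496518i
d^3_{1,2}: k∈[1..2] ⇒ +0.803093 -0.430042 = +0.373050;  D = -0.030196-0.371826i
d^3_{2,2}: k∈[0..1] ⇒ +0.490804 -0.657043 = -0.166239;  D = +0.029755-0.163554i
d^3_{3,2}: single k=0 term ⇒ -0.622073;  D = -0.265501+0.562569i
Y_3^{m'}(θ=0.2925,φ=3.5534) and Σ D·Y over m':
  (-0.0402-0.0192i)·(-0.0033+0.0094i)  (+0.1266+0.1081i)·(+0.0553-0.0597i)  (-0.2112-0.3068i)·(-0.3061+0.1337i)  (+0.1768+0.4965i)·(+0.5661+0.0000i)  (-0.0302-0.3718i)·(+0.3061+0.1337i)  (+0.0298-0.1636i)·(+0.0553+0.0597i)  (-0.2655+0.5626i)·(+0.0033+0.0094i)
Y_3^2(R⁻¹ n̂) = +0.265199+0.219073i

Re=0.2652 Im=0.2191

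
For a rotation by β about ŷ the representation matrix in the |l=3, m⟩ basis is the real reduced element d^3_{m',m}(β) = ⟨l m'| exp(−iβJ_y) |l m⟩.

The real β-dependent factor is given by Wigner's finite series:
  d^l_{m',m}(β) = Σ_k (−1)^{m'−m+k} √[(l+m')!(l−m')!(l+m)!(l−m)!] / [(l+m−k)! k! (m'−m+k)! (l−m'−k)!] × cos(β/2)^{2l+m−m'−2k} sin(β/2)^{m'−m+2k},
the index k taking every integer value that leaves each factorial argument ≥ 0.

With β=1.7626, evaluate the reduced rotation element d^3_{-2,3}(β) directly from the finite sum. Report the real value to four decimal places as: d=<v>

d=0.4261

d^3_{-2,3}(β=1.7626) via Wigner's sum:
c=cos(1.7626/2)=0.636149, s=sin(1.7626/2)=0.771567; N=√[1·120·720·1]=293.938769
k∈{5} keeps every argument non-negative
  k=5: (−1)^0·293.9388/(120)·0.6361^1·0.7716^5 = +0.426090
d^3_{-2,3}(1.7626) = +0.426090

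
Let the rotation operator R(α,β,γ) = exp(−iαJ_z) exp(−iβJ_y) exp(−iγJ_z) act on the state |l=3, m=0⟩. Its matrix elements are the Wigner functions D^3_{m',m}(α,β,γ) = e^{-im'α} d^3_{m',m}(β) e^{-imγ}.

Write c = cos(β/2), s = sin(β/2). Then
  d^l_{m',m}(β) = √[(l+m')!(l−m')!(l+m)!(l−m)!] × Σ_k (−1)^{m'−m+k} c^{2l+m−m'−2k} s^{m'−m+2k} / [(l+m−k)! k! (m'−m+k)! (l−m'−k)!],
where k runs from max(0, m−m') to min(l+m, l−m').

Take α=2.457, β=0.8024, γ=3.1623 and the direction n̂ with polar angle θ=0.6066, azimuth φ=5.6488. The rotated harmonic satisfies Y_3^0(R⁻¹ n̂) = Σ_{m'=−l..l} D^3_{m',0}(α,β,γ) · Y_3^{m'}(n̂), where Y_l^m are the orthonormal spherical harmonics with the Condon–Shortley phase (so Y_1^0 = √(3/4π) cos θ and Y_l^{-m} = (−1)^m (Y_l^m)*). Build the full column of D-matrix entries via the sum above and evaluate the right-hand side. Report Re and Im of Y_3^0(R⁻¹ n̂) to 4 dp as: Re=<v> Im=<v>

Need the full column D^3_{m',0} for m'=−3..3 at α=2.457, β=0.8024, γ=3.1623.
cos(β/2)=0.920593, sin(β/2)=0.390523
d^3_{-3,0}: single k=3 term ⇒ +0.207806;  D = +0.096510+0.184036i
d^3_{-2,0}: k∈[2..3] ⇒ +0.599964 -0.107965 = +0.491999;  D = +0.098522-0.482034i
d^3_{-1,0}: k∈[1..3] ⇒ +0.894491 -0.482899 +0.028966 = +0.440559;  D = -0.341291+0.278591i
d^3_{0,0}: k∈[0..3] ⇒ +0.608704 -0.985842 +0.177405 -0.003547 = -0.203280;  D = -0.203280+0.000000i
d^3_{1,0}: k∈[0..2] ⇒ -0.894491 +0.482899 -0.028966 = -0.440559;  D = +0.341291+0.278591i
d^3_{2,0}: k∈[0..1] ⇒ +0.599964 -0.107965 = +0.491999;  D = +0.098522+0.482034i
d^3_{3,0}: single k=0 term ⇒ -0.207806;  D = -0.096510+0.184036i
Y_3^{m'}(θ=0.6066,φ=5.6488) and Σ D·Y over m':
  (+0.0965+0.1840i)·(-0.0252+0.0731i)  (+0.0985-0.4820i)·(+0.0812+0.2605i)  (-0.3413+0.2786i)·(+0.3524+0.2593i)  (-0.2033+0.0000i)·(+0.1150+0.0000i)  (+0.3413+0.2786i)·(-0.3524+0.2593i)  (+0.0985+0.4820i)·(+0.0812-0.2605i)  (-0.0965+0.1840i)·(+0.0252+0.0731i)
Y_3^0(R⁻¹ n̂) = -0.173049+0.000000i

Re=-0.1730 Im=0.0000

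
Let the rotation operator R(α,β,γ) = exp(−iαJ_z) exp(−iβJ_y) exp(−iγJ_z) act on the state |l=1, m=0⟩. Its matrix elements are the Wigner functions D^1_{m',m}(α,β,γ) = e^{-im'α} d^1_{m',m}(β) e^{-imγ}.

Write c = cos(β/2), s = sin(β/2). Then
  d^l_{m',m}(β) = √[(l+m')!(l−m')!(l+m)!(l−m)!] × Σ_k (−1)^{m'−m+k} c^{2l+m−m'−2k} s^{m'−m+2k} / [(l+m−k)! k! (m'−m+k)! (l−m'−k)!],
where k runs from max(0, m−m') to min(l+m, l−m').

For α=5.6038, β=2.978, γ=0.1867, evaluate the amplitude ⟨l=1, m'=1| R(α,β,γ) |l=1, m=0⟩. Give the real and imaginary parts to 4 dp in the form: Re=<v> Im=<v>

Re=-0.0896 Im=-0.0724

First d^1_{1,0}(β=2.978), then the phase factors e^{-i(1)α} and e^{-i(0)γ}:
With c≡cos(β/2)=0.081705 and s≡sin(β/2)=0.996657, N=[2·1·1·1]^{1/2}=1.414214
The bounds max(0,m−m')=0 and min(l+m,l−m')=0 give 1 term
  k=0: (−1)^1·1.4142/(1)·0.0817^1·0.9967^1 = -0.115162
d^1_{1,0}(2.978) = -0.115162
Phases: e^{-i·(1)·5.6038}=+0.777959+0.628315i, e^{-i·(0)·0.1867}=+1.000000+0.000000i ⇒ D=-0.089591-0.072358i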